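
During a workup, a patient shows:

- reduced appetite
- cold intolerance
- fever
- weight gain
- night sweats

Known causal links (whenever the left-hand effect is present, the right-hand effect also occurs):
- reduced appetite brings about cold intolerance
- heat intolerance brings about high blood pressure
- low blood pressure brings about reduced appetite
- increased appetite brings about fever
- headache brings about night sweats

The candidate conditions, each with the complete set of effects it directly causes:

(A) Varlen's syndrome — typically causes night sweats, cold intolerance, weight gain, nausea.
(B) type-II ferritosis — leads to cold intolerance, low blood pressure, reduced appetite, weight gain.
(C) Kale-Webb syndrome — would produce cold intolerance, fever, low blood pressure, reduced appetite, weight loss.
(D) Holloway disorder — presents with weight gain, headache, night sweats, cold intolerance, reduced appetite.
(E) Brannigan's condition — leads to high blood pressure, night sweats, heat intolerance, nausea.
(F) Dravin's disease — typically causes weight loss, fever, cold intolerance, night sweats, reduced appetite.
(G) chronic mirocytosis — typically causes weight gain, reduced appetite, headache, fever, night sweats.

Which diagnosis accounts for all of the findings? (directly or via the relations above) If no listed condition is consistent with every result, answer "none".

For each candidate, compare predicted effects to what was observed:
(A) Varlen's syndrome — reduced appetite NO; cold intolerance yes; fever NO; weight gain yes; night sweats yes
(B) type-II ferritosis — reduced appetite yes; cold intolerance yes; fever NO; weight gain yes; night sweats NO
(C) Kale-Webb syndrome — fails on weight gain, night sweats (predicts weight loss, not weight gain)
(D) Holloway disorder — reduced appetite yes; cold intolerance yes; fever NO; weight gain yes; night sweats yes
(E) Brannigan's condition — fails on reduced appetite, cold intolerance, fever, weight gain (predicts heat intolerance, not cold intolerance)
(F) Dravin's disease — fails on weight gain (predicts weight loss, not weight gain)
(G) chronic mirocytosis — accounts for every observation (cold intolerance by reduced appetite → cold intolerance)
(G) is the only candidate with no mismatches.

G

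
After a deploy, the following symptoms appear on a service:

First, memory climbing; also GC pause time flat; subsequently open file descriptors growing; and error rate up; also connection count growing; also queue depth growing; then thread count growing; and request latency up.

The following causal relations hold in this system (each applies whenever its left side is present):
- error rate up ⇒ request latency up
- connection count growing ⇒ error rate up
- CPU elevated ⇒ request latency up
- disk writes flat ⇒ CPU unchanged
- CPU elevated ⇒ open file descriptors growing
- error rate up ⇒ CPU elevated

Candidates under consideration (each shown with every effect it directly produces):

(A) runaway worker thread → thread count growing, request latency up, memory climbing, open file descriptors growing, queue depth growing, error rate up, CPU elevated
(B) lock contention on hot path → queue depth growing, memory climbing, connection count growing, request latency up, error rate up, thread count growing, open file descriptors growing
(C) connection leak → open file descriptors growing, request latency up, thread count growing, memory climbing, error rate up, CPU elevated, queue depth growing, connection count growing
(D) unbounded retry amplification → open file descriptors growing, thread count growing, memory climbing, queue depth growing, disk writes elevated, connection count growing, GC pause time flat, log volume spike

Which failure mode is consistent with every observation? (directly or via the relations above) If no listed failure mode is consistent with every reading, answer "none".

For each candidate, compare predicted effects to what was observed:
(A) runaway worker thread — does not account for GC pause time flat, connection count growing
(B) lock contention on hot path — memory climbing ✓; GC pause time flat ✗; open file descriptors growing ✓; error rate up ✓; connection count growing ✓; queue depth growing ✓; thread count growing ✓; request latency up ✓
(C) connection leak — does not account for GC pause time flat
(D) unbounded retry amplification — memory climbing ✓; GC pause time flat ✓; open file descriptors growing ✓; error rate up ✓ (via connection count growing → error rate up); connection count growing ✓; queue depth growing ✓; thread count growing ✓; request latency up ✓ (via connection count growing → error rate up → request latency up)
(D) is the only candidate with no mismatches.

D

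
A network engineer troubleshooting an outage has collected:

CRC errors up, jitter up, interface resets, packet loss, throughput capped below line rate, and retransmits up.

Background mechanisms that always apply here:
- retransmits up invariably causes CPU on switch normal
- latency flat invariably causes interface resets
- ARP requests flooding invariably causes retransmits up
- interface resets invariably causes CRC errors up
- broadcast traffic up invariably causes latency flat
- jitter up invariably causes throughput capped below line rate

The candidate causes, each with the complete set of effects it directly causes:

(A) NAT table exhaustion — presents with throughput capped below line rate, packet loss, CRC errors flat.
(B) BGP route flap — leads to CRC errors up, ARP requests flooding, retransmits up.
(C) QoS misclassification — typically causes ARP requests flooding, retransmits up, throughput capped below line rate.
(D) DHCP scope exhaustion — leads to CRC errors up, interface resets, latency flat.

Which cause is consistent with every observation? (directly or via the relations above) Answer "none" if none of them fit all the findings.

none

Per-candidate check:
(A) NAT table exhaustion — fails on CRC errors up, jitter up, interface resets, retransmits up (predicts CRC errors flat, not CRC errors up)
(B) BGP route flap — CRC errors up +; jitter up -; interface resets -; packet loss -; throughput capped below line rate -; retransmits up +
(C) QoS misclassification — CRC errors up -; jitter up -; interface resets -; packet loss -; throughput capped below line rate +; retransmits up +
(D) DHCP scope exhaustion — CRC errors up +; jitter up -; interface resets +; packet loss -; throughput capped below line rate -; retransmits up -
None of the listed candidates fits everything.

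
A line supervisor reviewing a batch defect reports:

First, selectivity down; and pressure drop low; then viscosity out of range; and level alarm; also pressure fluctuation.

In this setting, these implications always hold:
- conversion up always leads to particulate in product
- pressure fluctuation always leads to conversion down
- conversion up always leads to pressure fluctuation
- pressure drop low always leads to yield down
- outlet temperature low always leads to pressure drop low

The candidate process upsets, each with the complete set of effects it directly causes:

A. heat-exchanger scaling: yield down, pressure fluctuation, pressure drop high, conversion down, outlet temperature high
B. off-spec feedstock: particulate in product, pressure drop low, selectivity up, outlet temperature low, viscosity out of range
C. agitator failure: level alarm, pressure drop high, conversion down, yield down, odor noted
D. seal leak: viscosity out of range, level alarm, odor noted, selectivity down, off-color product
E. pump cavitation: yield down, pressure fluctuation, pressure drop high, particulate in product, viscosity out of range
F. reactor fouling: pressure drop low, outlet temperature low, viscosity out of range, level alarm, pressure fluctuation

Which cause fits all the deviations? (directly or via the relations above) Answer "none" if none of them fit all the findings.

none

For each candidate, compare predicted effects to what was observed:
(A) heat-exchanger scaling — selectivity down -; pressure drop low -; viscosity out of range -; level alarm -; pressure fluctuation +
(B) off-spec feedstock — fails on selectivity down, level alarm, pressure fluctuation (predicts selectivity up, not selectivity down)
(C) agitator failure — selectivity down -; pressure drop low -; viscosity out of range -; level alarm +; pressure fluctuation -
(D) seal leak — selectivity down +; pressure drop low -; viscosity out of range +; level alarm +; pressure fluctuation -
(E) pump cavitation — fails on selectivity down, pressure drop low, level alarm (predicts pressure drop high, not pressure drop low)
(F) reactor fouling — does not account for selectivity down
None of the listed candidates fits everything.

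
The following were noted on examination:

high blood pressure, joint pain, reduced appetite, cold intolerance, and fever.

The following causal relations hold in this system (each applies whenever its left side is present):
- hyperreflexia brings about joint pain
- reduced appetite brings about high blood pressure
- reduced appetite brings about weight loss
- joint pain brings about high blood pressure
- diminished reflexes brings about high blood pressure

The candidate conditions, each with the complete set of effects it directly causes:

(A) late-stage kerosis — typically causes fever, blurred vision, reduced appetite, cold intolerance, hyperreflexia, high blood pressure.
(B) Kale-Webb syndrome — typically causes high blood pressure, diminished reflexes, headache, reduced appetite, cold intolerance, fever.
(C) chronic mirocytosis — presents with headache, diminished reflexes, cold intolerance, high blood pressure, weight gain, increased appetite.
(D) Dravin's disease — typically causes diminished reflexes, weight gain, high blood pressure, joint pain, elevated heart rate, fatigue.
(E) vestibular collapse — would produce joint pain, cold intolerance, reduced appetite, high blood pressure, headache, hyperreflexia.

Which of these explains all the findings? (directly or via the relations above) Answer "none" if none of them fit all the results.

Checking each candidate against the observations:
(A) late-stage kerosis — high blood pressure match; joint pain match (via hyperreflexia → joint pain); reduced appetite match; cold intolerance match; fever match
(B) Kale-Webb syndrome — high blood pressure match; joint pain miss; reduced appetite match; cold intolerance match; fever match
(C) chronic mirocytosis — fails on joint pain, reduced appetite, fever (predicts increased appetite, not reduced appetite)
(D) Dravin's disease — high blood pressure match; joint pain match; reduced appetite miss; cold intolerance miss; fever miss
(E) vestibular collapse — does not account for fever
(A) alone accounts for all the evidence.

A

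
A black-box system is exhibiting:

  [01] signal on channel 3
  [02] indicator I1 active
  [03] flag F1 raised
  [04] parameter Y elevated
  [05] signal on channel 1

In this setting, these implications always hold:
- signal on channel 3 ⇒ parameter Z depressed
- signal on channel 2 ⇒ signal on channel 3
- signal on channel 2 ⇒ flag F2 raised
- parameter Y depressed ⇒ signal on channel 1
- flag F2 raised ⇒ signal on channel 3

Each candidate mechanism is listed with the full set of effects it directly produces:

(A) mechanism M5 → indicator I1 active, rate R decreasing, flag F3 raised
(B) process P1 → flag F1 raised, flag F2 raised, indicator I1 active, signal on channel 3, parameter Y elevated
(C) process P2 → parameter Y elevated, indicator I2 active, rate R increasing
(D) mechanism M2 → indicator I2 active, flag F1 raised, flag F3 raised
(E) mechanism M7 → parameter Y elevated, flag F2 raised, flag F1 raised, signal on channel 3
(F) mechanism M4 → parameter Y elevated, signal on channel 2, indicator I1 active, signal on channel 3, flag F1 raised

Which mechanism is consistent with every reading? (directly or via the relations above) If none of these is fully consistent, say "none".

For each candidate, compare predicted effects to what was observed:
(A) mechanism M5 — does not account for signal on channel 3, flag F1 raised, parameter Y elevated, signal on channel 1
(B) process P1 — signal on channel 3 match; indicator I1 active match; flag F1 raised match; parameter Y elevated match; signal on channel 1 miss
(C) process P2 — does not account for signal on channel 3, indicator I1 active, flag F1 raised, signal on channel 1
(D) mechanism M2 — does not account for signal on channel 3, indicator I1 active, parameter Y elevated, signal on channel 1
(E) mechanism M7 — signal on channel 3 match; indicator I1 active miss; flag F1 raised match; parameter Y elevated match; signal on channel 1 miss
(F) mechanism M4 — signal on channel 3 match; indicator I1 active match; flag F1 raised match; parameter Y elevated match; signal on channel 1 miss
No candidate is consistent with all observations.

none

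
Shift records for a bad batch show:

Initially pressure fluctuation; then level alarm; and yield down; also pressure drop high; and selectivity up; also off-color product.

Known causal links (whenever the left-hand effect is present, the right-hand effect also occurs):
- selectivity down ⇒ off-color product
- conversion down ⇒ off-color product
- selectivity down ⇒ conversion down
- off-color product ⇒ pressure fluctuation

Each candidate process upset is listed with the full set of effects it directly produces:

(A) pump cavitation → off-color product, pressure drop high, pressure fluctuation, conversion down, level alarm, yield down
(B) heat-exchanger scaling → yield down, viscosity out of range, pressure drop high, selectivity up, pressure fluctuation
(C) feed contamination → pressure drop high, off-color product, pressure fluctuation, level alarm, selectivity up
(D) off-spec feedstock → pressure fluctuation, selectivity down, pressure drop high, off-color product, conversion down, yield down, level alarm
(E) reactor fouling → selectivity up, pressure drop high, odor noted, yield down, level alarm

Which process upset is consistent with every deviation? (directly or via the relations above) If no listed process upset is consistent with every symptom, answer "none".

none

Per-candidate check:
(A) pump cavitation — does not account for selectivity up
(B) heat-exchanger scaling — pressure fluctuation +; level alarm -; yield down +; pressure drop high +; selectivity up +; off-color product -
(C) feed contamination — pressure fluctuation +; level alarm +; yield down -; pressure drop high +; selectivity up +; off-color product +
(D) off-spec feedstock — fails on selectivity up (predicts selectivity down, not selectivity up)
(E) reactor fouling — does not account for pressure fluctuation, off-color product
None of the listed candidates fits everything.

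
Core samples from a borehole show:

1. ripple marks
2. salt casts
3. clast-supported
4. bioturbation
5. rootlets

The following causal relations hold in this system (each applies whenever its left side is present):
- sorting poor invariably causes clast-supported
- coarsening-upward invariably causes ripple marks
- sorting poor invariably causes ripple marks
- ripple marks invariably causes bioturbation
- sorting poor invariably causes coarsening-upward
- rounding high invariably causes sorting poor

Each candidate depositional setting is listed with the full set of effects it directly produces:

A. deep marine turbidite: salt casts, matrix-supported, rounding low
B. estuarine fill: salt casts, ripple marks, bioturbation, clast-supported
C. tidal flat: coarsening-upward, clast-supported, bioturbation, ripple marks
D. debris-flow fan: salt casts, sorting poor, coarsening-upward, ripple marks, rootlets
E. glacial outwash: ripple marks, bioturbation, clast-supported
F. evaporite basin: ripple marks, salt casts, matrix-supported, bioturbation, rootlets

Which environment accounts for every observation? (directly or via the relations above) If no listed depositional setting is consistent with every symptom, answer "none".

Per-candidate check:
(A) deep marine turbidite — fails on ripple marks, clast-supported, bioturbation, rootlets (predicts matrix-supported, not clast-supported)
(B) estuarine fill — does not account for rootlets
(C) tidal flat — does not account for salt casts, rootlets
(D) debris-flow fan — ripple marks +; salt casts +; clast-supported + (by sorting poor → clast-supported); bioturbation + (by ripple marks → bioturbation); rootlets +
(E) glacial outwash — does not account for salt casts, rootlets
(F) evaporite basin — ripple marks +; salt casts +; clast-supported -; bioturbation +; rootlets +
Only (D) is consistent with every observation.

D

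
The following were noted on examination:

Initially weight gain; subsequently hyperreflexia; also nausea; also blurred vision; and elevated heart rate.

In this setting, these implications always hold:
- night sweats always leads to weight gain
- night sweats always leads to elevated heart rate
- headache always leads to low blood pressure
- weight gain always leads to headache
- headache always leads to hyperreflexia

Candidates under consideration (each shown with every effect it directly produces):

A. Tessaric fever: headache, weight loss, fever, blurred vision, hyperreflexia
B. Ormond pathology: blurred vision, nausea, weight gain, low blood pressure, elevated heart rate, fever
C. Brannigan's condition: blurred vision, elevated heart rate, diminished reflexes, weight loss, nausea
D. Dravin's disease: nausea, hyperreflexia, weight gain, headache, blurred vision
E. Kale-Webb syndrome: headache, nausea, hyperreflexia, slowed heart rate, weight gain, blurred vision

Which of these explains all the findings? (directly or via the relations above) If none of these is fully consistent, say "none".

Per-candidate check:
(A) Tessaric fever — weight gain miss; hyperreflexia match; nausea miss; blurred vision match; elevated heart rate miss
(B) Ormond pathology — weight gain match; hyperreflexia match (via weight gain → headache → hyperreflexia); nausea match; blurred vision match; elevated heart rate match
(C) Brannigan's condition — weight gain miss; hyperreflexia miss; nausea match; blurred vision match; elevated heart rate match
(D) Dravin's disease — weight gain match; hyperreflexia match; nausea match; blurred vision match; elevated heart rate miss
(E) Kale-Webb syndrome — weight gain match; hyperreflexia match; nausea match; blurred vision match; elevated heart rate miss
Only (B) is consistent with every observation.

B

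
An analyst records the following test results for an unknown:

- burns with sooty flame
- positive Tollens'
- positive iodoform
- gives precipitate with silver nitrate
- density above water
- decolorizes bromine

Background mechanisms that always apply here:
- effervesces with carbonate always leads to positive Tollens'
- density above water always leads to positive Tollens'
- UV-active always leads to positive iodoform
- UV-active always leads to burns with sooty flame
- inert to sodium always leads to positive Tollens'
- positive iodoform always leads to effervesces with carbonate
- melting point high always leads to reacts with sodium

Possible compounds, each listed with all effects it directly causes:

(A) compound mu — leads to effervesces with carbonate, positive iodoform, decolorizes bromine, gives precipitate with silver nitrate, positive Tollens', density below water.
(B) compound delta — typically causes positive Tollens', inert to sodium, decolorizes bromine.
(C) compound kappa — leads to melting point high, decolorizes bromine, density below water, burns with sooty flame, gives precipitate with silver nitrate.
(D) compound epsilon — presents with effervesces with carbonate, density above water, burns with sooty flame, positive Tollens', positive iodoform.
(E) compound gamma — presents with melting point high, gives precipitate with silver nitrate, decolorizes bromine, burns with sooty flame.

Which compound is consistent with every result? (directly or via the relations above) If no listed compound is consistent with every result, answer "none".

none

Checking each candidate against the observations:
(A) compound mu — fails on burns with sooty flame, density above water (predicts density below water, not density above water)
(B) compound delta — does not account for burns with sooty flame, positive iodoform, gives precipitate with silver nitrate, density above water
(C) compound kappa — burns with sooty flame match; positive Tollens' miss; positive iodoform miss; gives precipitate with silver nitrate match; density above water miss; decolorizes bromine match
(D) compound epsilon — burns with sooty flame match; positive Tollens' match; positive iodoform match; gives precipitate with silver nitrate miss; density above water match; decolorizes bromine miss
(E) compound gamma — burns with sooty flame match; positive Tollens' miss; positive iodoform miss; gives precipitate with silver nitrate match; density above water miss; decolorizes bromine match
None of the listed candidates fits everything.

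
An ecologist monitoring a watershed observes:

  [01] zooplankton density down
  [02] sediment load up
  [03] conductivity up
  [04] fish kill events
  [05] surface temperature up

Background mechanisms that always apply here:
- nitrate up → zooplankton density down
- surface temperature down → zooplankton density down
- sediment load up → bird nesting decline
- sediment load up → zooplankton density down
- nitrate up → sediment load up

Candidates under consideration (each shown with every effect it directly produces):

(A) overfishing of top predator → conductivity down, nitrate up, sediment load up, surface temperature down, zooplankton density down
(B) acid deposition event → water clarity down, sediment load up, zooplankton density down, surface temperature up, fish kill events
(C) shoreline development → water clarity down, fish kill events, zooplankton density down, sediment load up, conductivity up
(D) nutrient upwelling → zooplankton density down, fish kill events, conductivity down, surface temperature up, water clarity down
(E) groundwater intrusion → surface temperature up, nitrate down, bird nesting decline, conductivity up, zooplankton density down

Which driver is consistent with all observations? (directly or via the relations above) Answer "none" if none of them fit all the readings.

none

Checking each candidate against the observations:
(A) overfishing of top predator — fails on conductivity up, fish kill events, surface temperature up (predicts conductivity down, not conductivity up; predicts surface temperature down, not surface temperature up)
(B) acid deposition event — does not account for conductivity up
(C) shoreline development — zooplankton density down ✓; sediment load up ✓; conductivity up ✓; fish kill events ✓; surface temperature up ✗
(D) nutrient upwelling — zooplankton density down ✓; sediment load up ✗; conductivity up ✗; fish kill events ✓; surface temperature up ✓
(E) groundwater intrusion — does not account for sediment load up, fish kill events
Every candidate fails on at least one observation.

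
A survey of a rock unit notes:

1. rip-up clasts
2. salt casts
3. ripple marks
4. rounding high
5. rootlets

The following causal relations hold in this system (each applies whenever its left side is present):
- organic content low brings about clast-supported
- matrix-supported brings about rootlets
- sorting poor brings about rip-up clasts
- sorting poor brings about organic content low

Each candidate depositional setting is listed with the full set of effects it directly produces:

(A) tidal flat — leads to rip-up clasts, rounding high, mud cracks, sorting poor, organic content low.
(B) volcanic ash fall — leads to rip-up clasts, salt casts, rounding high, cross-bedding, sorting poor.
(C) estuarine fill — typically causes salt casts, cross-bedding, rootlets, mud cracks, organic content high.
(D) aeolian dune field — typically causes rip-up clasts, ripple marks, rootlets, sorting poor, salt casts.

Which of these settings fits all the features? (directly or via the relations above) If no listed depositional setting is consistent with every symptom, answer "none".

Checking each candidate against the observations:
(A) tidal flat — does not account for salt casts, ripple marks, rootlets
(B) volcanic ash fall — does not account for ripple marks, rootlets
(C) estuarine fill — does not account for rip-up clasts, ripple marks, rounding high
(D) aeolian dune field — rip-up clasts match; salt casts match; ripple marks match; rounding high miss; rootlets match
None of the listed candidates fits everything.

none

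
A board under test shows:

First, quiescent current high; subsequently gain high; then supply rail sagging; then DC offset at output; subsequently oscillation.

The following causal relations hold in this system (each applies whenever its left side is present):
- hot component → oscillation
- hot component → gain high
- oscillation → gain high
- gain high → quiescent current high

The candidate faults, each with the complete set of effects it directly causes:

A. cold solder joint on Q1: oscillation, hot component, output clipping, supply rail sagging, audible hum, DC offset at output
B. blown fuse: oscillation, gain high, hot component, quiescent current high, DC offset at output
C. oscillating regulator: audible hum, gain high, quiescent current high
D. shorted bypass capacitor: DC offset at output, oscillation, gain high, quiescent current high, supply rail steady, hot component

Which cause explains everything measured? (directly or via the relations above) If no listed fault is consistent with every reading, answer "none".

For each candidate, compare predicted effects to what was observed:
(A) cold solder joint on Q1 — quiescent current high yes (via oscillation → gain high → quiescent current high); gain high yes (via oscillation → gain high); supply rail sagging yes; DC offset at output yes; oscillation yes
(B) blown fuse — does not account for supply rail sagging
(C) oscillating regulator — does not account for supply rail sagging, DC offset at output, oscillation
(D) shorted bypass capacitor — quiescent current high yes; gain high yes; supply rail sagging NO; DC offset at output yes; oscillation yes
Only (A) is consistent with every observation.

A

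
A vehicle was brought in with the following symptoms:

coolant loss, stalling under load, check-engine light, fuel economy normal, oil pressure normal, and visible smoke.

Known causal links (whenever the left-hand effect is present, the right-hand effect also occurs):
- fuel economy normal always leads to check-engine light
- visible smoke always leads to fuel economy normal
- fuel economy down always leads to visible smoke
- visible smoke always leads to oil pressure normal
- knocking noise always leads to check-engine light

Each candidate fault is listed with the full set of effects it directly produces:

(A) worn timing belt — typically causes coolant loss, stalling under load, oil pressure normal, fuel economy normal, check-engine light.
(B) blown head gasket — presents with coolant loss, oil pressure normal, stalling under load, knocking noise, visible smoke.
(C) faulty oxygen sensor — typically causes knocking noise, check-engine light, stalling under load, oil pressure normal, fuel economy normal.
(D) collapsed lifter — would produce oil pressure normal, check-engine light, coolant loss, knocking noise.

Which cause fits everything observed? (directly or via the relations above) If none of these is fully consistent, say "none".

B

Per-candidate check:
(A) worn timing belt — coolant loss ✓; stalling under load ✓; check-engine light ✓; fuel economy normal ✓; oil pressure normal ✓; visible smoke ✗
(B) blown head gasket — accounts for every observation (check-engine light through knocking noise → check-engine light)
(C) faulty oxygen sensor — coolant loss ✗; stalling under load ✓; check-engine light ✓; fuel economy normal ✓; oil pressure normal ✓; visible smoke ✗
(D) collapsed lifter — coolant loss ✓; stalling under load ✗; check-engine light ✓; fuel economy normal ✗; oil pressure normal ✓; visible smoke ✗
(B) is the only candidate with no mismatches.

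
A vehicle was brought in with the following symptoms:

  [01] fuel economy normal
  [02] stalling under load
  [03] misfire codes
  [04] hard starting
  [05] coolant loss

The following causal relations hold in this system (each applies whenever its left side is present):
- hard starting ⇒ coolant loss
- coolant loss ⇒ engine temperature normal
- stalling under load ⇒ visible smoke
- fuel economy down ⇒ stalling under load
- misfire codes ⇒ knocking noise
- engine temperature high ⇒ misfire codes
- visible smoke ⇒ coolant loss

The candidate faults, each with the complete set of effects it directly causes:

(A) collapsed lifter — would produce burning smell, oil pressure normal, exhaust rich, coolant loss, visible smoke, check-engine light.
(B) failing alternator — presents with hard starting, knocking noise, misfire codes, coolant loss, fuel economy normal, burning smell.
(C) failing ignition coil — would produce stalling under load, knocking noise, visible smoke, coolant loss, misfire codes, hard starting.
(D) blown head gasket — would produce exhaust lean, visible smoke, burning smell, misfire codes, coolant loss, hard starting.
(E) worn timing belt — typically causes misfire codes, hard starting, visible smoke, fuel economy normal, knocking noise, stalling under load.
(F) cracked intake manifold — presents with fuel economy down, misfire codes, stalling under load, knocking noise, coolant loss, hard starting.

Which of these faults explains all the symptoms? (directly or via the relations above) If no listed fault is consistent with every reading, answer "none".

E

For each candidate, compare predicted effects to what was observed:
(A) collapsed lifter — fuel economy normal ✗; stalling under load ✗; misfire codes ✗; hard starting ✗; coolant loss ✓
(B) failing alternator — does not account for stalling under load
(C) failing ignition coil — fuel economy normal ✗; stalling under load ✓; misfire codes ✓; hard starting ✓; coolant loss ✓
(D) blown head gasket — fuel economy normal ✗; stalling under load ✗; misfire codes ✓; hard starting ✓; coolant loss ✓
(E) worn timing belt — fuel economy normal ✓; stalling under load ✓; misfire codes ✓; hard starting ✓; coolant loss ✓ (through hard starting → coolant loss)
(F) cracked intake manifold — fuel economy normal ✗; stalling under load ✓; misfire codes ✓; hard starting ✓; coolant loss ✓
(E) is the only candidate with no mismatches.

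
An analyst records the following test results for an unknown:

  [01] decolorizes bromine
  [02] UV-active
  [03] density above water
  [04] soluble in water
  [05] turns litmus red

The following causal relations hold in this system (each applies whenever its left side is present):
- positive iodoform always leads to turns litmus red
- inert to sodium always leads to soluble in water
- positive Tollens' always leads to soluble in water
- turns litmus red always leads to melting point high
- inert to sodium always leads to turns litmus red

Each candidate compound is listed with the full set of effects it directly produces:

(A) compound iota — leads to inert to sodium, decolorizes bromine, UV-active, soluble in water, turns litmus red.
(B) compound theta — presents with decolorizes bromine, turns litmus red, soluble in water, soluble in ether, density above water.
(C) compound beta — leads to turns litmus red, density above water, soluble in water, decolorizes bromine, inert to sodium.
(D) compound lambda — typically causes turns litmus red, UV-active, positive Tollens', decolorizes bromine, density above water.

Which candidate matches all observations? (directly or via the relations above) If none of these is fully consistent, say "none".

Checking each candidate against the observations:
(A) compound iota — decolorizes bromine +; UV-active +; density above water -; soluble in water +; turns litmus red +
(B) compound theta — does not account for UV-active
(C) compound beta — decolorizes bromine +; UV-active -; density above water +; soluble in water +; turns litmus red +
(D) compound lambda — decolorizes bromine +; UV-active +; density above water +; soluble in water + (via positive Tollens' → soluble in water); turns litmus red +
(D) is the only candidate with no mismatches.

D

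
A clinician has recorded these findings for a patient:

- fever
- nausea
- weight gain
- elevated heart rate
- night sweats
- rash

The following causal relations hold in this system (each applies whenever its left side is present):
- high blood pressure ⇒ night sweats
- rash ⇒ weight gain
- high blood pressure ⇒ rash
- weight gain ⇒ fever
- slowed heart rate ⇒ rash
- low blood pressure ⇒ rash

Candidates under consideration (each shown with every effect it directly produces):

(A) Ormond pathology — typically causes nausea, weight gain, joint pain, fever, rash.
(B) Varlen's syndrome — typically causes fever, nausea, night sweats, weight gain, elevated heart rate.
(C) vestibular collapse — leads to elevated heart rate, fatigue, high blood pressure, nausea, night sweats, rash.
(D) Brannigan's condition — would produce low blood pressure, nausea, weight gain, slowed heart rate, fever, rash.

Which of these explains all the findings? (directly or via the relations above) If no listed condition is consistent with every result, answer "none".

C

For each candidate, compare predicted effects to what was observed:
(A) Ormond pathology — does not account for elevated heart rate, night sweats
(B) Varlen's syndrome — fever ✓; nausea ✓; weight gain ✓; elevated heart rate ✓; night sweats ✓; rash ✗
(C) vestibular collapse — fever ✓ (through rash → weight gain → fever); nausea ✓; weight gain ✓ (through rash → weight gain); elevated heart rate ✓; night sweats ✓; rash ✓
(D) Brannigan's condition — fever ✓; nausea ✓; weight gain ✓; elevated heart rate ✗; night sweats ✗; rash ✓
(C) is the only candidate with no mismatches.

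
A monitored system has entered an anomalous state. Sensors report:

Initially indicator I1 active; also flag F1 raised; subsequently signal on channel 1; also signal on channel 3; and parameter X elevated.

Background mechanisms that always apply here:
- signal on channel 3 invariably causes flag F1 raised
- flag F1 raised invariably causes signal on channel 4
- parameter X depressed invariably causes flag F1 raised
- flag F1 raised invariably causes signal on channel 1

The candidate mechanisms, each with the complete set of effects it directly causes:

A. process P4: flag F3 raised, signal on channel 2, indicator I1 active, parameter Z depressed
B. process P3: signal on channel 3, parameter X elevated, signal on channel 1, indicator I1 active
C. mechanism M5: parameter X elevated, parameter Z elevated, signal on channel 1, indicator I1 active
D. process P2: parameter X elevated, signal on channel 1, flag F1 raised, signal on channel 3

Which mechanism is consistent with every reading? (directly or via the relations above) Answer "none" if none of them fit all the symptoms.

B

Checking each candidate against the observations:
(A) process P4 — does not account for flag F1 raised, signal on channel 1, signal on channel 3, parameter X elevated
(B) process P3 — accounts for every observation (flag F1 raised via signal on channel 3 → flag F1 raised)
(C) mechanism M5 — indicator I1 active +; flag F1 raised -; signal on channel 1 +; signal on channel 3 -; parameter X elevated +
(D) process P2 — indicator I1 active -; flag F1 raised +; signal on channel 1 +; signal on channel 3 +; parameter X elevated +
Only (B) is consistent with every observation.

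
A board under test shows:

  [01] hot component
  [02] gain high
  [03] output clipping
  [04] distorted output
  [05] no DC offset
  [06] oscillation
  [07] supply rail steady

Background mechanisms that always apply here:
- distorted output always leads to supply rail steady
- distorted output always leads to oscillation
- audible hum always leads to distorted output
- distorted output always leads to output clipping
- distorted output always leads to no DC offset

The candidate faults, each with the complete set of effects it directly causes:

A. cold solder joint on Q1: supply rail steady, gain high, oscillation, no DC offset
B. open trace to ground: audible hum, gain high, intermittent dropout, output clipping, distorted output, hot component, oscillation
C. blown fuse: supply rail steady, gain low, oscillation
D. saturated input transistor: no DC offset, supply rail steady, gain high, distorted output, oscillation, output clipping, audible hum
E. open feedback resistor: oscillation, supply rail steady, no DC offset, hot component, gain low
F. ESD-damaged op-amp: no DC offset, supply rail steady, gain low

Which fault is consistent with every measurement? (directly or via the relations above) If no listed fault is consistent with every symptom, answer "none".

Checking each candidate against the observations:
(A) cold solder joint on Q1 — does not account for hot component, output clipping, distorted output
(B) open trace to ground — hot component +; gain high +; output clipping +; distorted output +; no DC offset + (via distorted output → no DC offset); oscillation +; supply rail steady + (via distorted output → supply rail steady)
(C) blown fuse — hot component -; gain high -; output clipping -; distorted output -; no DC offset -; oscillation +; supply rail steady +
(D) saturated input transistor — does not account for hot component
(E) open feedback resistor — hot component +; gain high -; output clipping -; distorted output -; no DC offset +; oscillation +; supply rail steady +
(F) ESD-damaged op-amp — hot component -; gain high -; output clipping -; distorted output -; no DC offset +; oscillation -; supply rail steady +
Only (B) is consistent with every observation.

B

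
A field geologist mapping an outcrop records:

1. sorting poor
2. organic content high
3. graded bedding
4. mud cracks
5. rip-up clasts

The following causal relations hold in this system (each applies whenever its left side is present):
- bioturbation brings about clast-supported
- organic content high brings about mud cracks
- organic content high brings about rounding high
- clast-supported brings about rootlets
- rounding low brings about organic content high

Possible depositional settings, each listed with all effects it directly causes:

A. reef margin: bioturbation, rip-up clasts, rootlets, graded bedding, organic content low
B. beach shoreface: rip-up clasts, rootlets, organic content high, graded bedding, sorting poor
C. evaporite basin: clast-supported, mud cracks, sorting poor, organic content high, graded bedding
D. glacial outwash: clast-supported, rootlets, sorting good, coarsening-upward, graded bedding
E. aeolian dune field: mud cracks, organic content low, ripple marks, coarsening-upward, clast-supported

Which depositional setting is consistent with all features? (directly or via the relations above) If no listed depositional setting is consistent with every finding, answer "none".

B

Per-candidate check:
(A) reef margin — sorting poor ✗; organic content high ✗; graded bedding ✓; mud cracks ✗; rip-up clasts ✓
(B) beach shoreface — accounts for every observation (mud cracks via organic content high → mud cracks)
(C) evaporite basin — does not account for rip-up clasts
(D) glacial outwash — fails on sorting poor, organic content high, mud cracks, rip-up clasts (predicts sorting good, not sorting poor)
(E) aeolian dune field — sorting poor ✗; organic content high ✗; graded bedding ✗; mud cracks ✓; rip-up clasts ✗
(B) alone accounts for all the evidence.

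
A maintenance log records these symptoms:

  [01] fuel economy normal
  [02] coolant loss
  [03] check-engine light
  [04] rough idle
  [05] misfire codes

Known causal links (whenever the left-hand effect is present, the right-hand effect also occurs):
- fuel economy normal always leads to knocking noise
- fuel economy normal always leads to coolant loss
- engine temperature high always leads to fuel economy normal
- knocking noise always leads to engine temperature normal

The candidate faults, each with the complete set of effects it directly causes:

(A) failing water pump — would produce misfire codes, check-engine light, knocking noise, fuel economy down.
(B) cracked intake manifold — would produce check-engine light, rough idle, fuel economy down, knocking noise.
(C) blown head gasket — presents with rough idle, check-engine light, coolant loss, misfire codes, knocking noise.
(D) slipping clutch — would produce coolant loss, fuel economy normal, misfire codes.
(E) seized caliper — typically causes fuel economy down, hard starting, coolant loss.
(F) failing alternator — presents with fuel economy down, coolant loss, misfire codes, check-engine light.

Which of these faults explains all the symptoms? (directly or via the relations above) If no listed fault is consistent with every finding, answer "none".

Per-candidate check:
(A) failing water pump — fuel economy normal NO; coolant loss NO; check-engine light yes; rough idle NO; misfire codes yes
(B) cracked intake manifold — fuel economy normal NO; coolant loss NO; check-engine light yes; rough idle yes; misfire codes NO
(C) blown head gasket — does not account for fuel economy normal
(D) slipping clutch — does not account for check-engine light, rough idle
(E) seized caliper — fuel economy normal NO; coolant loss yes; check-engine light NO; rough idle NO; misfire codes NO
(F) failing alternator — fuel economy normal NO; coolant loss yes; check-engine light yes; rough idle NO; misfire codes yes
No candidate is consistent with all observations.

none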